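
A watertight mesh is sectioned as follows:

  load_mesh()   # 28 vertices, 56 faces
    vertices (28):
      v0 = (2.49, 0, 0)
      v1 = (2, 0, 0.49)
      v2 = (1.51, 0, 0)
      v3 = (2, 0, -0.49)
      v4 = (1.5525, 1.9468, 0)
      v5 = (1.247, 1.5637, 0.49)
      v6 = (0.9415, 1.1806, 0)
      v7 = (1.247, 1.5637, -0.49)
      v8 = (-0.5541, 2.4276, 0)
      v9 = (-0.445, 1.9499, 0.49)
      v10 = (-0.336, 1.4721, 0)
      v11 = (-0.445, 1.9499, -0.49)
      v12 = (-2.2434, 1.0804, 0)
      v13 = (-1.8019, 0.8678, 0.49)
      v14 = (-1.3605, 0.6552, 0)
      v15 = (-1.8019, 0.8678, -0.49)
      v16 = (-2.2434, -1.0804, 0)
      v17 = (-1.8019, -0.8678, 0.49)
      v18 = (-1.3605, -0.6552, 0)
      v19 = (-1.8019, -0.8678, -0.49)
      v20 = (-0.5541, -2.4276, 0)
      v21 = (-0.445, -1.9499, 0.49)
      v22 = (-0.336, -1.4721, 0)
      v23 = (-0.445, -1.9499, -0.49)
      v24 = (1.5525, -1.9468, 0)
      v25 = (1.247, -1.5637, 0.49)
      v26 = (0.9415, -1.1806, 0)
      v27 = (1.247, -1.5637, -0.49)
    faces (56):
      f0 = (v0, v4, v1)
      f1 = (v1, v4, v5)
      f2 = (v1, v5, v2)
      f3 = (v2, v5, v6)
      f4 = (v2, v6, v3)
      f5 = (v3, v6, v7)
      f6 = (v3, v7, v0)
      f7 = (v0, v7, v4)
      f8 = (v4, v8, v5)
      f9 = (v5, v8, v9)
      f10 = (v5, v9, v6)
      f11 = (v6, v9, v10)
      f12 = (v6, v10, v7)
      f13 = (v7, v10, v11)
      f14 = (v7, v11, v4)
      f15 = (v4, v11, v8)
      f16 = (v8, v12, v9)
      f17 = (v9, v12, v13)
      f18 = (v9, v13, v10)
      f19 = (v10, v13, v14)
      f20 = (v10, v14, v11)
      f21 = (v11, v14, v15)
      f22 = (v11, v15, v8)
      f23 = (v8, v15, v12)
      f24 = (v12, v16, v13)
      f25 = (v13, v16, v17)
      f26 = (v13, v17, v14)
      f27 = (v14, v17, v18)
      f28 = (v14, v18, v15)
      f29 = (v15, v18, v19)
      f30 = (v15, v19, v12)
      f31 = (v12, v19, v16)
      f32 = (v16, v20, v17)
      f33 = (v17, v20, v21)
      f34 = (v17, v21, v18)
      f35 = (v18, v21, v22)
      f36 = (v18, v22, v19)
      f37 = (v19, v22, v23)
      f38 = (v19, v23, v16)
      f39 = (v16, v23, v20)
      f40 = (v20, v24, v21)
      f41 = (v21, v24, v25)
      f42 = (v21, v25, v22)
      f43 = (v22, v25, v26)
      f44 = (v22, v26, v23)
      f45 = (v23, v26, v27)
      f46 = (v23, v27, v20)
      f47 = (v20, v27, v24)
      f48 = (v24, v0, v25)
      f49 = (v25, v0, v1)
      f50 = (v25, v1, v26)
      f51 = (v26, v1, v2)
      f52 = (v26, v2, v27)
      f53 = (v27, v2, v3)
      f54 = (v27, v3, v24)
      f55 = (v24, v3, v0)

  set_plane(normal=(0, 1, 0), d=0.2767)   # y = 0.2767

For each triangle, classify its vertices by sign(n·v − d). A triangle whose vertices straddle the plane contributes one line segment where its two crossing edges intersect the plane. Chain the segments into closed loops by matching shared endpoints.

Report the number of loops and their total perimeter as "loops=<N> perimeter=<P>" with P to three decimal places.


loops=2 perimeter=5.410

Straddling triangles (16 of 56):
  (v0,v4,v1) [-+-] → (2.35675, 0.2767, 0)–(1.9364, 0.2767, 0.420356)  len=0.5945
  (v1,v4,v5) [-++] → (1.9364, 0.2767, 0.420356)–(1.86676, 0.2767, 0.49)  len=0.0985
  (v1,v5,v2) [-+-] → (1.86676, 0.2767, 0.49)–(1.46346, 0.2767, 0.0867065)  len=0.5703
  (v2,v5,v6) [-++] → (1.46346, 0.2767, 0.0867065)–(1.37676, 0.2767, 0)  len=0.1226
  (v2,v6,v3) [-+-] → (1.37676, 0.2767, 0)–(1.75192, 0.2767, -0.375158)  len=0.5306
  (v3,v6,v7) [-++] → (1.75192, 0.2767, -0.375158)–(1.86676, 0.2767, -0.49)  len=0.1624
  (v3,v7,v0) [-+-] → (1.86676, 0.2767, -0.49)–(2.27005, 0.2767, -0.0867065)  len=0.5703
  (v0,v7,v4) [-++] → (2.27005, 0.2767, -0.0867065)–(2.35675, 0.2767, 0)  len=0.1226
  (v12,v16,v13) [+-+] → (-2.2434, 0.2767, 0)–(-1.93585, 0.2767, 0.34133)  len=0.4594
  (v13,v16,v17) [+--] → (-1.93585, 0.2767, 0.34133)–(-1.8019, 0.2767, 0.49)  len=0.2001
  (v13,v17,v14) [+-+] → (-1.8019, 0.2767, 0.49)–(-1.4702, 0.2767, 0.121776)  len=0.4956
  (v14,v17,v18) [+--] → (-1.4702, 0.2767, 0.121776)–(-1.3605, 0.2767, 0)  len=0.1639
  (v14,v18,v15) [+-+] → (-1.3605, 0.2767, 0)–(-1.63059, 0.2767, -0.299823)  len=0.4035
  (v15,v18,v19) [+--] → (-1.63059, 0.2767, -0.299823)–(-1.8019, 0.2767, -0.49)  len=0.2560
  (v15,v19,v12) [+-+] → (-1.8019, 0.2767, -0.49)–(-2.06127, 0.2767, -0.202142)  len=0.3875
  (v12,v19,v16) [+--] → (-2.06127, 0.2767, -0.202142)–(-2.2434, 0.2767, 0)  len=0.2721

Chained into 2 loop(s):
  loop 1: 8 segments, perimeter = 2.7718
  loop 2: 8 segments, perimeter = 2.6381
Total perimeter = 5.410


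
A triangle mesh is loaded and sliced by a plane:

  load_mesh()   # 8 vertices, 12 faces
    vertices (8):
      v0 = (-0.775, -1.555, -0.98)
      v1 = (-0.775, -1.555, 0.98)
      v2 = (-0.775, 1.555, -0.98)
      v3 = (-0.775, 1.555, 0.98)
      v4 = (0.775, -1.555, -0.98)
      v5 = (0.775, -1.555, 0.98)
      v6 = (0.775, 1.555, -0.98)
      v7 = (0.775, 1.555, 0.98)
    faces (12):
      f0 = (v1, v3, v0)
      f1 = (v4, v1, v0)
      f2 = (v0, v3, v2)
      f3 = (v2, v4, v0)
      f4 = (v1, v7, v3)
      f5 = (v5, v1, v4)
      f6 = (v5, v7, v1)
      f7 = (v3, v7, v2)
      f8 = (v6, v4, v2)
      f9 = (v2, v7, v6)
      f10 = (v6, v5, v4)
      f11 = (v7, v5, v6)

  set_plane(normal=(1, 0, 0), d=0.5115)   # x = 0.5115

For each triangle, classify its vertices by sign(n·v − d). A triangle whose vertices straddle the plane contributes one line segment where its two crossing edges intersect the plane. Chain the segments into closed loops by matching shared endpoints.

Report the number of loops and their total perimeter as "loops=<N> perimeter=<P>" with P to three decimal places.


loops=1 perimeter=10.140

Straddling triangles (8 of 12):
  (v4,v1,v0) [+--] → (0.5115, -1.555, -0.6468)–(0.5115, -1.555, -0.98)  len=0.3332
  (v2,v4,v0) [-+-] → (0.5115, -1.0263, -0.98)–(0.5115, -1.555, -0.98)  len=0.5287
  (v1,v7,v3) [-+-] → (0.5115, 1.0263, 0.98)–(0.5115, 1.555, 0.98)  len=0.5287
  (v5,v1,v4) [+-+] → (0.5115, -1.555, 0.98)–(0.5115, -1.555, -0.6468)  len=1.6268
  (v5,v7,v1) [++-] → (0.5115, 1.0263, 0.98)–(0.5115, -1.555, 0.98)  len=2.5813
  (v3,v7,v2) [-+-] → (0.5115, 1.555, 0.98)–(0.5115, 1.555, 0.6468)  len=0.3332
  (v6,v4,v2) [++-] → (0.5115, -1.0263, -0.98)–(0.5115, 1.555, -0.98)  len=2.5813
  (v2,v7,v6) [-++] → (0.5115, 1.555, 0.6468)–(0.5115, 1.555, -0.98)  len=1.6268

Chained into 1 loop(s):
  loop 1: 8 segments, perimeter = 10.1400
Total perimeter = 10.140


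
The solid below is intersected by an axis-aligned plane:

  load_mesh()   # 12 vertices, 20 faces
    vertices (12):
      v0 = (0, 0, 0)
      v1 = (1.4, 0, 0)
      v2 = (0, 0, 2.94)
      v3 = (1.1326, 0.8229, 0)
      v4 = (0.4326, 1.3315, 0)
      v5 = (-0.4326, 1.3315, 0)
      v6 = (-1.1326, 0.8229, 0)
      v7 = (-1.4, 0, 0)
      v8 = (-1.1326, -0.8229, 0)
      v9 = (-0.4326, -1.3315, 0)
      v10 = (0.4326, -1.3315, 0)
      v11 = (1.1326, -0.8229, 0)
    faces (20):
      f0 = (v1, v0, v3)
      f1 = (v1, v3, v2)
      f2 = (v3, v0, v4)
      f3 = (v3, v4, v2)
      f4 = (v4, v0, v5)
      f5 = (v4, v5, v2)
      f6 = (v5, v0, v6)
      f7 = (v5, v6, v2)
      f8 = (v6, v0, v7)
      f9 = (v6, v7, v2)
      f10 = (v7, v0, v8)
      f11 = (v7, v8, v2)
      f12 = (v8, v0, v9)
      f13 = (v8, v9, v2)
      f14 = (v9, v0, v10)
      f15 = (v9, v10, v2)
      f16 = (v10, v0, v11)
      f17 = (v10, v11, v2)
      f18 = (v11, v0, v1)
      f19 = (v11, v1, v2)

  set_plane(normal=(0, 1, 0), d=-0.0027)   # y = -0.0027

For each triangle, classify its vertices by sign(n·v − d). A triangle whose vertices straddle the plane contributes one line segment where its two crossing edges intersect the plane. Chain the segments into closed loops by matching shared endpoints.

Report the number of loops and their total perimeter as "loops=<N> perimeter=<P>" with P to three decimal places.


loops=1 perimeter=9.301

Straddling triangles (10 of 20):
  (v7,v0,v8) [++-] → (-0.00371615, -0.0027, 0)–(-1.39912, -0.0027, 0)  len=1.3954
  (v7,v8,v2) [+-+] → (-1.39912, -0.0027, 0)–(-0.00371615, -0.0027, 2.93035)  len=3.2456
  (v8,v0,v9) [-+-] → (-0.00371615, -0.0027, 0)–(-0.000877221, -0.0027, 0)  len=0.0028
  (v8,v9,v2) [--+] → (-0.000877221, -0.0027, 2.93404)–(-0.00371615, -0.0027, 2.93035)  len=0.0047
  (v9,v0,v10) [-+-] → (-0.000877221, -0.0027, 0)–(0.000877221, -0.0027, 0)  len=0.0018
  (v9,v10,v2) [--+] → (0.000877221, -0.0027, 2.93404)–(-0.000877221, -0.0027, 2.93404)  len=0.0018
  (v10,v0,v11) [-+-] → (0.000877221, -0.0027, 0)–(0.00371615, -0.0027, 0)  len=0.0028
  (v10,v11,v2) [--+] → (0.00371615, -0.0027, 2.93035)–(0.000877221, -0.0027, 2.93404)  len=0.0047
  (v11,v0,v1) [-++] → (0.00371615, -0.0027, 0)–(1.39912, -0.0027, 0)  len=1.3954
  (v11,v1,v2) [-++] → (1.39912, -0.0027, 0)–(0.00371615, -0.0027, 2.93035)  len=3.2456

Chained into 1 loop(s):
  loop 1: 10 segments, perimeter = 9.3006
Total perimeter = 9.301


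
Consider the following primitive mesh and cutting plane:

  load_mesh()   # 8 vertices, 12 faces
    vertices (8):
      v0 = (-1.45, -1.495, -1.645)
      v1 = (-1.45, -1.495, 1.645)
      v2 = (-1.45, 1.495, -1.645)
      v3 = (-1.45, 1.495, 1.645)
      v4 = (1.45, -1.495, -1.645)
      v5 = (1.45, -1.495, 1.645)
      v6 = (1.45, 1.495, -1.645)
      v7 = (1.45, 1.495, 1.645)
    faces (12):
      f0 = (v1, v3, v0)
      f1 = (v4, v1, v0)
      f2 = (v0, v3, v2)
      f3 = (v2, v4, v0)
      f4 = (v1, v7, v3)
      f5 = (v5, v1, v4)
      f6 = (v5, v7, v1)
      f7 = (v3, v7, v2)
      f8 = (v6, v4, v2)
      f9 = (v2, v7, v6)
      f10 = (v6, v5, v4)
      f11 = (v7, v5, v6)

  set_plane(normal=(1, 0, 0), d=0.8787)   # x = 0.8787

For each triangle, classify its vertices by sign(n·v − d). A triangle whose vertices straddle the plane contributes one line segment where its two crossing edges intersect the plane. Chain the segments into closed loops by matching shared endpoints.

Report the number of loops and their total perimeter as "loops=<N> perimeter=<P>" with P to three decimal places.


Straddling triangles (8 of 12):
  (v4,v1,v0) [+--] → (0.8787, -1.495, -0.99687)–(0.8787, -1.495, -1.645)  len=0.6481
  (v2,v4,v0) [-+-] → (0.8787, -0.90597, -1.645)–(0.8787, -1.495, -1.645)  len=0.5890
  (v1,v7,v3) [-+-] → (0.8787, 0.90597, 1.645)–(0.8787, 1.495, 1.645)  len=0.5890
  (v5,v1,v4) [+-+] → (0.8787, -1.495, 1.645)–(0.8787, -1.495, -0.99687)  len=2.6419
  (v5,v7,v1) [++-] → (0.8787, 0.90597, 1.645)–(0.8787, -1.495, 1.645)  len=2.4010
  (v3,v7,v2) [-+-] → (0.8787, 1.495, 1.645)–(0.8787, 1.495, 0.99687)  len=0.6481
  (v6,v4,v2) [++-] → (0.8787, -0.90597, -1.645)–(0.8787, 1.495, -1.645)  len=2.4010
  (v2,v7,v6) [-++] → (0.8787, 1.495, 0.99687)–(0.8787, 1.495, -1.645)  len=2.6419

Chained into 1 loop(s):
  loop 1: 8 segments, perimeter = 12.5600
Total perimeter = 12.560

loops=1 perimeter=12.560


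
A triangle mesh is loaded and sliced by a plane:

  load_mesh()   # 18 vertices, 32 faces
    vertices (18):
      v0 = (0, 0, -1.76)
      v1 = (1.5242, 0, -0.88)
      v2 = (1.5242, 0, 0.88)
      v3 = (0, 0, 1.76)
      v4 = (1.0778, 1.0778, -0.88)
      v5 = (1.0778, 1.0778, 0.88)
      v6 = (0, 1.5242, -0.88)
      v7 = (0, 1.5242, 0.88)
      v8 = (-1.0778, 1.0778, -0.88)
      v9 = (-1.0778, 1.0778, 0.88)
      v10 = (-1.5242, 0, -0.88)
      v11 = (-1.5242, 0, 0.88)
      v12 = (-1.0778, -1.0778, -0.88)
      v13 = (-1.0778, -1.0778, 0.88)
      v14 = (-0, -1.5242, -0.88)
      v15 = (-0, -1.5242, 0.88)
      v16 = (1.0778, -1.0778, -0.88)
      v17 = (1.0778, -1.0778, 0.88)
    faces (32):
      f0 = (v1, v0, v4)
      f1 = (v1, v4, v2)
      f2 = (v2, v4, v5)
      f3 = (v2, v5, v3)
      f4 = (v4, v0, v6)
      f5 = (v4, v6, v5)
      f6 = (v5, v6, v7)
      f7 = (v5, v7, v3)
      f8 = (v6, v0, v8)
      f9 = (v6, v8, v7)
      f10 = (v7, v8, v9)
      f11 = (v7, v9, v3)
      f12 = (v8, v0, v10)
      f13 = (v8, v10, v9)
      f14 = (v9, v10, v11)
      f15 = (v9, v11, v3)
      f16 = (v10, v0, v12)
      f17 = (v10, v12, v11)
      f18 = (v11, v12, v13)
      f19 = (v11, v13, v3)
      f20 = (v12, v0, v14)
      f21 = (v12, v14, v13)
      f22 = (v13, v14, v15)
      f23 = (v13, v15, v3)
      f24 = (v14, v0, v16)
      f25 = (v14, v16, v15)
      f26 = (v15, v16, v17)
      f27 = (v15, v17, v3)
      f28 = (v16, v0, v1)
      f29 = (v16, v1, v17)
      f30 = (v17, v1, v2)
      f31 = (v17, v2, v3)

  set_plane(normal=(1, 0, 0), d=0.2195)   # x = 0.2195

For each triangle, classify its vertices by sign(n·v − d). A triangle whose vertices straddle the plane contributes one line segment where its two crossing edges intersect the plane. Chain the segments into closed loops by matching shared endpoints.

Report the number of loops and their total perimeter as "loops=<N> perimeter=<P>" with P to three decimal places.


loops=1 perimeter=10.029

Straddling triangles (12 of 32):
  (v1,v0,v4) [+-+] → (0.2195, 0, -1.63327)–(0.2195, 0.2195, -1.58078)  len=0.2257
  (v2,v5,v3) [++-] → (0.2195, 0.2195, 1.58078)–(0.2195, 0, 1.63327)  len=0.2257
  (v4,v0,v6) [+--] → (0.2195, 0.2195, -1.58078)–(0.2195, 1.43329, -0.88)  len=1.4016
  (v4,v6,v5) [+-+] → (0.2195, 1.43329, -0.88)–(0.2195, 1.43329, -0.521566)  len=0.3584
  (v5,v6,v7) [+--] → (0.2195, 1.43329, -0.521566)–(0.2195, 1.43329, 0.88)  len=1.4016
  (v5,v7,v3) [+--] → (0.2195, 1.43329, 0.88)–(0.2195, 0.2195, 1.58078)  len=1.4016
  (v14,v0,v16) [--+] → (0.2195, -0.2195, -1.58078)–(0.2195, -1.43329, -0.88)  len=1.4016
  (v14,v16,v15) [-+-] → (0.2195, -1.43329, -0.88)–(0.2195, -1.43329, 0.521566)  len=1.4016
  (v15,v16,v17) [-++] → (0.2195, -1.43329, 0.521566)–(0.2195, -1.43329, 0.88)  len=0.3584
  (v15,v17,v3) [-+-] → (0.2195, -1.43329, 0.88)–(0.2195, -0.2195, 1.58078)  len=1.4016
  (v16,v0,v1) [+-+] → (0.2195, -0.2195, -1.58078)–(0.2195, 0, -1.63327)  len=0.2257
  (v17,v2,v3) [++-] → (0.2195, 0, 1.63327)–(0.2195, -0.2195, 1.58078)  len=0.2257

Chained into 1 loop(s):
  loop 1: 12 segments, perimeter = 10.0290
Total perimeter = 10.029


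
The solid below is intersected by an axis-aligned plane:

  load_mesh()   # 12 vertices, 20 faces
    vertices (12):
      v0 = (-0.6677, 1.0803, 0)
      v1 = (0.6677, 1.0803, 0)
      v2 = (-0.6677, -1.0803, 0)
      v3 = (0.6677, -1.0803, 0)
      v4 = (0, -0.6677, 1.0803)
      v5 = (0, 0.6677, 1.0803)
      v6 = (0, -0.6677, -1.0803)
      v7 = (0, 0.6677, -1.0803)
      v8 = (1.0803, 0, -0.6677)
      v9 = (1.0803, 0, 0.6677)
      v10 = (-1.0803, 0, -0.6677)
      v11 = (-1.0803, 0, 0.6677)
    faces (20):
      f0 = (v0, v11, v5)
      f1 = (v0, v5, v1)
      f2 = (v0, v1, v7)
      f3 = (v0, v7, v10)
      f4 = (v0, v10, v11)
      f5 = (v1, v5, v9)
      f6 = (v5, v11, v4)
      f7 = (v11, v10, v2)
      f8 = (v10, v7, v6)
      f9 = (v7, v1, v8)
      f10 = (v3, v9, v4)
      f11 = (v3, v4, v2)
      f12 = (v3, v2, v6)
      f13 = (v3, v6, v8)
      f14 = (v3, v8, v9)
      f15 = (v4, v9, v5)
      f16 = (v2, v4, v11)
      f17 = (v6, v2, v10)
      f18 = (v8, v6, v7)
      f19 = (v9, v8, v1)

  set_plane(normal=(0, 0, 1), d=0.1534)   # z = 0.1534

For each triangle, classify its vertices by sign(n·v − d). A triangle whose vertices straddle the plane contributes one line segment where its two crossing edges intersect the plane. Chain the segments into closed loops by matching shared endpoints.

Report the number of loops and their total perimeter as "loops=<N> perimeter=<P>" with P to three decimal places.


loops=1 perimeter=6.927

Straddling triangles (10 of 20):
  (v0,v11,v5) [-++] → (-0.762492, 0.832108, 0.1534)–(-0.572888, 1.02171, 0.1534)  len=0.2681
  (v0,v5,v1) [-+-] → (-0.572888, 1.02171, 0.1534)–(0.572888, 1.02171, 0.1534)  len=1.1458
  (v0,v10,v11) [--+] → (-1.0803, 0, 0.1534)–(-0.762492, 0.832108, 0.1534)  len=0.8907
  (v1,v5,v9) [-++] → (0.572888, 1.02171, 0.1534)–(0.762492, 0.832108, 0.1534)  len=0.2681
  (v11,v10,v2) [+--] → (-1.0803, 0, 0.1534)–(-0.762492, -0.832108, 0.1534)  len=0.8907
  (v3,v9,v4) [-++] → (0.762492, -0.832108, 0.1534)–(0.572888, -1.02171, 0.1534)  len=0.2681
  (v3,v4,v2) [-+-] → (0.572888, -1.02171, 0.1534)–(-0.572888, -1.02171, 0.1534)  len=1.1458
  (v3,v8,v9) [--+] → (1.0803, 0, 0.1534)–(0.762492, -0.832108, 0.1534)  len=0.8907
  (v2,v4,v11) [-++] → (-0.572888, -1.02171, 0.1534)–(-0.762492, -0.832108, 0.1534)  len=0.2681
  (v9,v8,v1) [+--] → (1.0803, 0, 0.1534)–(0.762492, 0.832108, 0.1534)  len=0.8907

Chained into 1 loop(s):
  loop 1: 10 segments, perimeter = 6.9270
Total perimeter = 6.927


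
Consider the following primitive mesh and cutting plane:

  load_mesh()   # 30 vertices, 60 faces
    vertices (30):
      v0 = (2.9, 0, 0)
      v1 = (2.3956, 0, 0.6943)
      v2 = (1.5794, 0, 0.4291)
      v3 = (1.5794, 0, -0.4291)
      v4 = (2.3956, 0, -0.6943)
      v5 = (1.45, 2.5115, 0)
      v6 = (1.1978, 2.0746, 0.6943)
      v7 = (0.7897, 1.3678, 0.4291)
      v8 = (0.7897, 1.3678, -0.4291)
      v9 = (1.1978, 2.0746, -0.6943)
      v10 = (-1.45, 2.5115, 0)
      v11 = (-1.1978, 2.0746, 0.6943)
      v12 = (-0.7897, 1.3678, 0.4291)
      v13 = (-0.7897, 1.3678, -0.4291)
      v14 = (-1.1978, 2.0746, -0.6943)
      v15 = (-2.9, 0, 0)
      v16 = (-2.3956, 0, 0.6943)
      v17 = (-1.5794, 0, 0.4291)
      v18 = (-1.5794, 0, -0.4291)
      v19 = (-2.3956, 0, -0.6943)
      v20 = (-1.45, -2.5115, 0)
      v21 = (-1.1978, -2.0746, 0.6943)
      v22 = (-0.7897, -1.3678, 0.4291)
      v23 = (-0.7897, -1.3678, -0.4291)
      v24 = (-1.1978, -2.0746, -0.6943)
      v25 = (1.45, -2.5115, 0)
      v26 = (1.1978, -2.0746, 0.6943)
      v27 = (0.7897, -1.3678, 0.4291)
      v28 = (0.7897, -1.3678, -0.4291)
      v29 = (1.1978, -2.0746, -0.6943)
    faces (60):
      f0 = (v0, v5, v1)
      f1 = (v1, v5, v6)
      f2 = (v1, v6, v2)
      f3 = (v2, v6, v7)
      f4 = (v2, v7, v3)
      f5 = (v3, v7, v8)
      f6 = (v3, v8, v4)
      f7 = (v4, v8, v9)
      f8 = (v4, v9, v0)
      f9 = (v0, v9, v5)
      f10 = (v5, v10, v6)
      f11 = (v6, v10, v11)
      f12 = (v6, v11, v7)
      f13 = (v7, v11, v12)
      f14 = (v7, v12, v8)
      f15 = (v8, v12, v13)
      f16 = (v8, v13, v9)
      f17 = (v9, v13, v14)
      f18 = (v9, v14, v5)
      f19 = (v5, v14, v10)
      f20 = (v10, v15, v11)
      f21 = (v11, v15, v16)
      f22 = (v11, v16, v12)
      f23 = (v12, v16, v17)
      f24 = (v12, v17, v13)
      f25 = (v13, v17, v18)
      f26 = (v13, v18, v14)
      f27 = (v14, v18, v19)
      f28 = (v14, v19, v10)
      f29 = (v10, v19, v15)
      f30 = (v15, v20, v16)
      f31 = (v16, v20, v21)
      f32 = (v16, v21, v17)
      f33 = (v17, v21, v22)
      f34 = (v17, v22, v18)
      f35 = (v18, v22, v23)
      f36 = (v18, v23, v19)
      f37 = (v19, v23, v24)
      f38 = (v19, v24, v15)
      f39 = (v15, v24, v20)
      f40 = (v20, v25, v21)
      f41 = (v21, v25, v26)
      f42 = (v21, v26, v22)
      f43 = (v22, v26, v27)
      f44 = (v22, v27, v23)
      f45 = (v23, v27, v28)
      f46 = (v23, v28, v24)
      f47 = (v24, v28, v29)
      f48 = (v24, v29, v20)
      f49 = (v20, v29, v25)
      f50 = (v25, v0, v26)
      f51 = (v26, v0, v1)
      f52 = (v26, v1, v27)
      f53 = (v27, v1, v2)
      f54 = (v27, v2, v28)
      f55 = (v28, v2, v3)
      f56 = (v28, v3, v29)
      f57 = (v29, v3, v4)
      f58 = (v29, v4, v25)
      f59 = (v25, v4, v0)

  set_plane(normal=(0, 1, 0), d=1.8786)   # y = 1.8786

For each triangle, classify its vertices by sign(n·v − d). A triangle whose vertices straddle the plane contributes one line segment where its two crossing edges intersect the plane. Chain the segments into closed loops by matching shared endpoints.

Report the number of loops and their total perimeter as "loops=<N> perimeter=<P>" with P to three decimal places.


Straddling triangles (18 of 60):
  (v0,v5,v1) [-+-] → (1.8154, 1.8786, 0)–(1.68829, 1.8786, 0.174964)  len=0.2163
  (v1,v5,v6) [-++] → (1.68829, 1.8786, 0.174964)–(1.31096, 1.8786, 0.6943)  len=0.6419
  (v1,v6,v2) [-+-] → (1.31096, 1.8786, 0.6943)–(1.23385, 1.8786, 0.669245)  len=0.0811
  (v2,v6,v7) [-+-] → (1.23385, 1.8786, 0.669245)–(1.08463, 1.8786, 0.620758)  len=0.1569
  (v4,v8,v9) [--+] → (1.08463, 1.8786, -0.620758)–(1.31096, 1.8786, -0.6943)  len=0.2380
  (v4,v9,v0) [-+-] → (1.31096, 1.8786, -0.6943)–(1.35862, 1.8786, -0.628705)  len=0.0811
  (v0,v9,v5) [-++] → (1.35862, 1.8786, -0.628705)–(1.8154, 1.8786, 0)  len=0.7771
  (v6,v11,v7) [++-] → (-0.646654, 1.8786, 0.620758)–(1.08463, 1.8786, 0.620758)  len=1.7313
  (v7,v11,v12) [-+-] → (-0.646654, 1.8786, 0.620758)–(-1.08463, 1.8786, 0.620758)  len=0.4380
  (v8,v13,v9) [--+] → (0.646654, 1.8786, -0.620758)–(1.08463, 1.8786, -0.620758)  len=0.4380
  (v9,v13,v14) [+-+] → (0.646654, 1.8786, -0.620758)–(-1.08463, 1.8786, -0.620758)  len=1.7313
  (v10,v15,v11) [+-+] → (-1.8154, 1.8786, 0)–(-1.35862, 1.8786, 0.628705)  len=0.7771
  (v11,v15,v16) [+--] → (-1.35862, 1.8786, 0.628705)–(-1.31096, 1.8786, 0.6943)  len=0.0811
  (v11,v16,v12) [+--] → (-1.31096, 1.8786, 0.6943)–(-1.08463, 1.8786, 0.620758)  len=0.2380
  (v13,v18,v14) [--+] → (-1.23385, 1.8786, -0.669245)–(-1.08463, 1.8786, -0.620758)  len=0.1569
  (v14,v18,v19) [+--] → (-1.23385, 1.8786, -0.669245)–(-1.31096, 1.8786, -0.6943)  len=0.0811
  (v14,v19,v10) [+-+] → (-1.31096, 1.8786, -0.6943)–(-1.68829, 1.8786, -0.174964)  len=0.6419
  (v10,v19,v15) [+--] → (-1.68829, 1.8786, -0.174964)–(-1.8154, 1.8786, 0)  len=0.2163

Chained into 1 loop(s):
  loop 1: 18 segments, perimeter = 8.7233
Total perimeter = 8.723

loops=1 perimeter=8.723


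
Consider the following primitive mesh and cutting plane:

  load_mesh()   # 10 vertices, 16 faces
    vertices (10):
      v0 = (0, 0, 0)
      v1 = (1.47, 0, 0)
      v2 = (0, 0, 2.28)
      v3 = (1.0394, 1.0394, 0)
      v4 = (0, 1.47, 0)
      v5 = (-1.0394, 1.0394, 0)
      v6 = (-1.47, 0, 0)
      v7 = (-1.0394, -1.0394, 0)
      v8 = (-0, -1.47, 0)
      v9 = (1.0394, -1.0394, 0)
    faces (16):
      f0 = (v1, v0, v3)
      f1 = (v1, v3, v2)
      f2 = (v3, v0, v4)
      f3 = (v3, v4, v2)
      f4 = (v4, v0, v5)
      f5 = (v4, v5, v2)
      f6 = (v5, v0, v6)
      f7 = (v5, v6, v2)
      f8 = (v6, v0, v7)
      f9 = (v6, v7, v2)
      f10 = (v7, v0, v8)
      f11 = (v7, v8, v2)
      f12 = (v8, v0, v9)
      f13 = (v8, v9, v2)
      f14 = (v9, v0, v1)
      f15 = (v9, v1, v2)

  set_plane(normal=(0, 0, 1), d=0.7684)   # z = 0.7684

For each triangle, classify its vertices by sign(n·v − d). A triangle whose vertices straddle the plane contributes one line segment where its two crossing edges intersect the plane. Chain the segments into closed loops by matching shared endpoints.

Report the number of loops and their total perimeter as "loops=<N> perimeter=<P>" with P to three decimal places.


Straddling triangles (8 of 16):
  (v1,v3,v2) [--+] → (0.689104, 0.689104, 0.7684)–(0.974584, 0, 0.7684)  len=0.7459
  (v3,v4,v2) [--+] → (0, 0.974584, 0.7684)–(0.689104, 0.689104, 0.7684)  len=0.7459
  (v4,v5,v2) [--+] → (-0.689104, 0.689104, 0.7684)–(0, 0.974584, 0.7684)  len=0.7459
  (v5,v6,v2) [--+] → (-0.974584, 0, 0.7684)–(-0.689104, 0.689104, 0.7684)  len=0.7459
  (v6,v7,v2) [--+] → (-0.689104, -0.689104, 0.7684)–(-0.974584, 0, 0.7684)  len=0.7459
  (v7,v8,v2) [--+] → (0, -0.974584, 0.7684)–(-0.689104, -0.689104, 0.7684)  len=0.7459
  (v8,v9,v2) [--+] → (0.689104, -0.689104, 0.7684)–(0, -0.974584, 0.7684)  len=0.7459
  (v9,v1,v2) [--+] → (0.974584, 0, 0.7684)–(0.689104, -0.689104, 0.7684)  len=0.7459

Chained into 1 loop(s):
  loop 1: 8 segments, perimeter = 5.9672
Total perimeter = 5.967

loops=1 perimeter=5.967


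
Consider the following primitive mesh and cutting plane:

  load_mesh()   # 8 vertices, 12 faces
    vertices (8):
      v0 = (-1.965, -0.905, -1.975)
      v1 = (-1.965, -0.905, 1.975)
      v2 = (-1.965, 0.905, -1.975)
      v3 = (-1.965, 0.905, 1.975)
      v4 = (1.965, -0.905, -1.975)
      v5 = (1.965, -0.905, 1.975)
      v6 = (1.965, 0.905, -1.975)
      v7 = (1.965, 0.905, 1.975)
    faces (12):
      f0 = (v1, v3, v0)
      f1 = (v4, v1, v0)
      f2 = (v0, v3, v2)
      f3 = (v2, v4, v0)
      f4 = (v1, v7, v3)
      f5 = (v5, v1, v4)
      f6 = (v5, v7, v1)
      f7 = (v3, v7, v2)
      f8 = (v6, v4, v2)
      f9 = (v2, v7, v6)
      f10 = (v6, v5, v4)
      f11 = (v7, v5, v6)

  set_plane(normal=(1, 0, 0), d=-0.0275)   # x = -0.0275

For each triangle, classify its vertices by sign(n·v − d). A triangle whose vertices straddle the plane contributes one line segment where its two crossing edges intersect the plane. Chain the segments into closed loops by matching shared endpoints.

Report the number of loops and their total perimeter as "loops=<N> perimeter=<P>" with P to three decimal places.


loops=1 perimeter=11.520

Straddling triangles (8 of 12):
  (v4,v1,v0) [+--] → (-0.0275, -0.905, 0.0276399)–(-0.0275, -0.905, -1.975)  len=2.0026
  (v2,v4,v0) [-+-] → (-0.0275, 0.0126654, -1.975)–(-0.0275, -0.905, -1.975)  len=0.9177
  (v1,v7,v3) [-+-] → (-0.0275, -0.0126654, 1.975)–(-0.0275, 0.905, 1.975)  len=0.9177
  (v5,v1,v4) [+-+] → (-0.0275, -0.905, 1.975)–(-0.0275, -0.905, 0.0276399)  len=1.9474
  (v5,v7,v1) [++-] → (-0.0275, -0.0126654, 1.975)–(-0.0275, -0.905, 1.975)  len=0.8923
  (v3,v7,v2) [-+-] → (-0.0275, 0.905, 1.975)–(-0.0275, 0.905, -0.0276399)  len=2.0026
  (v6,v4,v2) [++-] → (-0.0275, 0.0126654, -1.975)–(-0.0275, 0.905, -1.975)  len=0.8923
  (v2,v7,v6) [-++] → (-0.0275, 0.905, -0.0276399)–(-0.0275, 0.905, -1.975)  len=1.9474

Chained into 1 loop(s):
  loop 1: 8 segments, perimeter = 11.5200
Total perimeter = 11.520


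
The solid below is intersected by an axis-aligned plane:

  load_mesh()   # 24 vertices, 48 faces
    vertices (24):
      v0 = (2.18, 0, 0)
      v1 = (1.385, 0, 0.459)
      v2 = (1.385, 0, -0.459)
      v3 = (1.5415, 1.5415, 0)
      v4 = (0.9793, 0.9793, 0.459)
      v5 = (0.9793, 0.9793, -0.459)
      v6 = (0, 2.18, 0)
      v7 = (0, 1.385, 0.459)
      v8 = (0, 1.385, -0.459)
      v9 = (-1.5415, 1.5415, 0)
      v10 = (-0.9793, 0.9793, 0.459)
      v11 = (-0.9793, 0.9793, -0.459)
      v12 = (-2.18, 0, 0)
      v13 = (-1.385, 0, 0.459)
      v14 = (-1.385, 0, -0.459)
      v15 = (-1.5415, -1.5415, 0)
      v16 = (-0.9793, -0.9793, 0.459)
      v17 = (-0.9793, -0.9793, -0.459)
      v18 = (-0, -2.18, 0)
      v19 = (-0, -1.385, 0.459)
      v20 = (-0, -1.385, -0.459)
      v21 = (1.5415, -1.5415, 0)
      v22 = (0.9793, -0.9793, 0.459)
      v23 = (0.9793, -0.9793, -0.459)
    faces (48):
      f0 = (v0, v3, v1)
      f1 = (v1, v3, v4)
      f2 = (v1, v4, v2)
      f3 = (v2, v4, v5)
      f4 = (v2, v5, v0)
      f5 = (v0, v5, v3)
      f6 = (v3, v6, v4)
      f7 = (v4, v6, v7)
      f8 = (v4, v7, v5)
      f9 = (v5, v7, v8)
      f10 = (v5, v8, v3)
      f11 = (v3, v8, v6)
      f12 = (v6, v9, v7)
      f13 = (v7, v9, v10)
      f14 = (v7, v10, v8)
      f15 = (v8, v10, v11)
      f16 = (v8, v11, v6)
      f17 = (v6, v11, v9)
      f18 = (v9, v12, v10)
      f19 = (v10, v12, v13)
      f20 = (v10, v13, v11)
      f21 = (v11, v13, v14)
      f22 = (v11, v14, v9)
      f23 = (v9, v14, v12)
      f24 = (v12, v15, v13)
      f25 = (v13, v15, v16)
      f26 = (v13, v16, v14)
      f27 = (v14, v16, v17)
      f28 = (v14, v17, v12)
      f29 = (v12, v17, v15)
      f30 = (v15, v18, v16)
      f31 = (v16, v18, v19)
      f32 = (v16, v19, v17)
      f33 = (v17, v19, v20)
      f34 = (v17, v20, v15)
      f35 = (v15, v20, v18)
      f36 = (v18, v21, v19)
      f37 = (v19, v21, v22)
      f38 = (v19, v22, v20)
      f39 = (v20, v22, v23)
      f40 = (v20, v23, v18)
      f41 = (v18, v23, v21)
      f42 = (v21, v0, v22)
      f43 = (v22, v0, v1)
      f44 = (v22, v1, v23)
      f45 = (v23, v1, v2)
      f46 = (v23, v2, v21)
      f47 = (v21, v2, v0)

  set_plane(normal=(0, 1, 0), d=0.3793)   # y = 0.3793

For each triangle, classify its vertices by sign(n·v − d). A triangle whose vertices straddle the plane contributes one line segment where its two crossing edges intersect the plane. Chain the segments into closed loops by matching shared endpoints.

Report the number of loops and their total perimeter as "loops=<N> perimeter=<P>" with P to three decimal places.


Straddling triangles (12 of 48):
  (v0,v3,v1) [-+-] → (2.02289, 0.3793, 0)–(1.42351, 0.3793, 0.346059)  len=0.6921
  (v1,v3,v4) [-++] → (1.42351, 0.3793, 0.346059)–(1.22787, 0.3793, 0.459)  len=0.2259
  (v1,v4,v2) [-+-] → (1.22787, 0.3793, 0.459)–(1.22787, 0.3793, -0.103443)  len=0.5624
  (v2,v4,v5) [-++] → (1.22787, 0.3793, -0.103443)–(1.22787, 0.3793, -0.459)  len=0.3556
  (v2,v5,v0) [-+-] → (1.22787, 0.3793, -0.459)–(1.71495, 0.3793, -0.177779)  len=0.5624
  (v0,v5,v3) [-++] → (1.71495, 0.3793, -0.177779)–(2.02289, 0.3793, 0)  len=0.3556
  (v9,v12,v10) [+-+] → (-2.02289, 0.3793, 0)–(-1.71495, 0.3793, 0.177779)  len=0.3556
  (v10,v12,v13) [+--] → (-1.71495, 0.3793, 0.177779)–(-1.22787, 0.3793, 0.459)  len=0.5624
  (v10,v13,v11) [+-+] → (-1.22787, 0.3793, 0.459)–(-1.22787, 0.3793, 0.103443)  len=0.3556
  (v11,v13,v14) [+--] → (-1.22787, 0.3793, 0.103443)–(-1.22787, 0.3793, -0.459)  len=0.5624
  (v11,v14,v9) [+-+] → (-1.22787, 0.3793, -0.459)–(-1.42351, 0.3793, -0.346059)  len=0.2259
  (v9,v14,v12) [+--] → (-1.42351, 0.3793, -0.346059)–(-2.02289, 0.3793, 0)  len=0.6921

Chained into 2 loop(s):
  loop 1: 6 segments, perimeter = 2.7540
  loop 2: 6 segments, perimeter = 2.7540
Total perimeter = 5.508

loops=2 perimeter=5.508


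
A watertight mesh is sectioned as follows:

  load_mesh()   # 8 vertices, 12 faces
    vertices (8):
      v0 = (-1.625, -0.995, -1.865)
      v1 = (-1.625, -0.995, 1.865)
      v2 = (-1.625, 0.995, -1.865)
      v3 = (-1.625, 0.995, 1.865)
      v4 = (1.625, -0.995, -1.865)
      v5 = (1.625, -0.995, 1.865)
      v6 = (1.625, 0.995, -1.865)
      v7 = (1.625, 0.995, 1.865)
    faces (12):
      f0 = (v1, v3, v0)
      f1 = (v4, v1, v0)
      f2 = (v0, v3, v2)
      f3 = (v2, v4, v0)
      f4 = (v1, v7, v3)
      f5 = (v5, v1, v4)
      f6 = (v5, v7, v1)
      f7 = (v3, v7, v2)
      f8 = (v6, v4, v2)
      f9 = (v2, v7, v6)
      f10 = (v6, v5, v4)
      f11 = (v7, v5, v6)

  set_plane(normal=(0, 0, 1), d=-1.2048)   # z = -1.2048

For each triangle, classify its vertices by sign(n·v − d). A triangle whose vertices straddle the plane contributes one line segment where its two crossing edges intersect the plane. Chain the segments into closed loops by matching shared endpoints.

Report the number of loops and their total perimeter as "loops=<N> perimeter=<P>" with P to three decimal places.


Straddling triangles (8 of 12):
  (v1,v3,v0) [++-] → (-1.625, -0.642775, -1.2048)–(-1.625, -0.995, -1.2048)  len=0.3522
  (v4,v1,v0) [-+-] → (1.04976, -0.995, -1.2048)–(-1.625, -0.995, -1.2048)  len=2.6748
  (v0,v3,v2) [-+-] → (-1.625, -0.642775, -1.2048)–(-1.625, 0.995, -1.2048)  len=1.6378
  (v5,v1,v4) [++-] → (1.04976, -0.995, -1.2048)–(1.625, -0.995, -1.2048)  len=0.5752
  (v3,v7,v2) [++-] → (-1.04976, 0.995, -1.2048)–(-1.625, 0.995, -1.2048)  len=0.5752
  (v2,v7,v6) [-+-] → (-1.04976, 0.995, -1.2048)–(1.625, 0.995, -1.2048)  len=2.6748
  (v6,v5,v4) [-+-] → (1.625, 0.642775, -1.2048)–(1.625, -0.995, -1.2048)  len=1.6378
  (v7,v5,v6) [++-] → (1.625, 0.642775, -1.2048)–(1.625, 0.995, -1.2048)  len=0.3522

Chained into 1 loop(s):
  loop 1: 8 segments, perimeter = 10.4800
Total perimeter = 10.480

loops=1 perimeter=10.480


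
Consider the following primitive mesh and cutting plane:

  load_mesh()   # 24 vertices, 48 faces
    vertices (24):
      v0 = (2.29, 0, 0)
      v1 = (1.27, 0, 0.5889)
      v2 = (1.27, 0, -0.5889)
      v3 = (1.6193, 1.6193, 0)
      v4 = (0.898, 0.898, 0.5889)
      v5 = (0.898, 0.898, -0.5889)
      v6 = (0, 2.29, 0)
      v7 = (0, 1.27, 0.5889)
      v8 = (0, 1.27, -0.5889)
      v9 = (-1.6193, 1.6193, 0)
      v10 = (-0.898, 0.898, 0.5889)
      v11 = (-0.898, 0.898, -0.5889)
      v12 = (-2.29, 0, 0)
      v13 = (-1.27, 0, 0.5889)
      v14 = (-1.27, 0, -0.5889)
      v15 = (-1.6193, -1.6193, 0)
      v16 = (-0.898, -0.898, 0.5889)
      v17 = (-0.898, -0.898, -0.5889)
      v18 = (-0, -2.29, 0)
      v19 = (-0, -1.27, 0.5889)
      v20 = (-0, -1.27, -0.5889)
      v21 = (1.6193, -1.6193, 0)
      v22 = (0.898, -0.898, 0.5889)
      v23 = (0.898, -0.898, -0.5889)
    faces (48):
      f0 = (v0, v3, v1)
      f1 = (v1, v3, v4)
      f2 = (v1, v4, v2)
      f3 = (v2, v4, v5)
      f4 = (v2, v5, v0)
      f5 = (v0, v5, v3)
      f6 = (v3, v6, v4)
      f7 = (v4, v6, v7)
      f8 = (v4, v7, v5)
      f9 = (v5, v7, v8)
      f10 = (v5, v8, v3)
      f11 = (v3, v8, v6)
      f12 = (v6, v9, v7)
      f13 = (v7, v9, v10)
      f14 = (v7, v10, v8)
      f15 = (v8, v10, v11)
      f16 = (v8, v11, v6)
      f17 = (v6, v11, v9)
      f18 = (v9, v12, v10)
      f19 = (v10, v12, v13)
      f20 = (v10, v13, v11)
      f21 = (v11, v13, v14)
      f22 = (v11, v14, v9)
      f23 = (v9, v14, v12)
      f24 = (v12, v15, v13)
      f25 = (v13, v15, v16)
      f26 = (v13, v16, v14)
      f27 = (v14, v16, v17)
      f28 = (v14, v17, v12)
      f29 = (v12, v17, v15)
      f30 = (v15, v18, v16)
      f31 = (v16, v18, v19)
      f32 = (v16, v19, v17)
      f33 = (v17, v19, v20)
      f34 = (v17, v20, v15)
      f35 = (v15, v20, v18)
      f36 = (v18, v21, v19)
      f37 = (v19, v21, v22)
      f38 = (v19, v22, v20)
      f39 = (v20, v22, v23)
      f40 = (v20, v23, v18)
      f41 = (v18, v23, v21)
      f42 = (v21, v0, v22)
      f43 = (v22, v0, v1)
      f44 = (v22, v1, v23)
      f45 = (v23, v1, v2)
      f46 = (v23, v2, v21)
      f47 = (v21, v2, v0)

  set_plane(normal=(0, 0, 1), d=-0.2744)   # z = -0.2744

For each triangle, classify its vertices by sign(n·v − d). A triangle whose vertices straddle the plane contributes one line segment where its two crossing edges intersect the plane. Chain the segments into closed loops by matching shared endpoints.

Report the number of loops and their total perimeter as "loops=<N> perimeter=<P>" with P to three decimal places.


loops=2 perimeter=18.887

Straddling triangles (32 of 48):
  (v1,v4,v2) [++-] → (1.17067, 0.239787, -0.2744)–(1.27, 0, -0.2744)  len=0.2595
  (v2,v4,v5) [-+-] → (1.17067, 0.239787, -0.2744)–(0.898, 0.898, -0.2744)  len=0.7125
  (v2,v5,v0) [--+] → (1.64139, 0.418426, -0.2744)–(1.81473, 0, -0.2744)  len=0.4529
  (v0,v5,v3) [+-+] → (1.64139, 0.418426, -0.2744)–(1.28321, 1.28321, -0.2744)  len=0.9360
  (v4,v7,v5) [++-] → (0.658213, 0.997333, -0.2744)–(0.898, 0.898, -0.2744)  len=0.2595
  (v5,v7,v8) [-+-] → (0.658213, 0.997333, -0.2744)–(0, 1.27, -0.2744)  len=0.7125
  (v5,v8,v3) [--+] → (0.864782, 1.45654, -0.2744)–(1.28321, 1.28321, -0.2744)  len=0.4529
  (v3,v8,v6) [+-+] → (0.864782, 1.45654, -0.2744)–(0, 1.81473, -0.2744)  len=0.9360
  (v7,v10,v8) [++-] → (-0.239787, 1.17067, -0.2744)–(0, 1.27, -0.2744)  len=0.2595
  (v8,v10,v11) [-+-] → (-0.239787, 1.17067, -0.2744)–(-0.898, 0.898, -0.2744)  len=0.7125
  (v8,v11,v6) [--+] → (-0.418426, 1.64139, -0.2744)–(0, 1.81473, -0.2744)  len=0.4529
  (v6,v11,v9) [+-+] → (-0.418426, 1.64139, -0.2744)–(-1.28321, 1.28321, -0.2744)  len=0.9360
  (v10,v13,v11) [++-] → (-0.997333, 0.658213, -0.2744)–(-0.898, 0.898, -0.2744)  len=0.2595
  (v11,v13,v14) [-+-] → (-0.997333, 0.658213, -0.2744)–(-1.27, 0, -0.2744)  len=0.7125
  (v11,v14,v9) [--+] → (-1.45654, 0.864782, -0.2744)–(-1.28321, 1.28321, -0.2744)  len=0.4529
  (v9,v14,v12) [+-+] → (-1.45654, 0.864782, -0.2744)–(-1.81473, 0, -0.2744)  len=0.9360
  (v13,v16,v14) [++-] → (-1.17067, -0.239787, -0.2744)–(-1.27, 0, -0.2744)  len=0.2595
  (v14,v16,v17) [-+-] → (-1.17067, -0.239787, -0.2744)–(-0.898, -0.898, -0.2744)  len=0.7125
  (v14,v17,v12) [--+] → (-1.64139, -0.418426, -0.2744)–(-1.81473, 0, -0.2744)  len=0.4529
  (v12,v17,v15) [+-+] → (-1.64139, -0.418426, -0.2744)–(-1.28321, -1.28321, -0.2744)  len=0.9360
  (v16,v19,v17) [++-] → (-0.658213, -0.997333, -0.2744)–(-0.898, -0.898, -0.2744)  len=0.2595
  (v17,v19,v20) [-+-] → (-0.658213, -0.997333, -0.2744)–(0, -1.27, -0.2744)  len=0.7125
  (v17,v20,v15) [--+] → (-0.864782, -1.45654, -0.2744)–(-1.28321, -1.28321, -0.2744)  len=0.4529
  (v15,v20,v18) [+-+] → (-0.864782, -1.45654, -0.2744)–(0, -1.81473, -0.2744)  len=0.9360
  (v19,v22,v20) [++-] → (0.239787, -1.17067, -0.2744)–(0, -1.27, -0.2744)  len=0.2595
  (v20,v22,v23) [-+-] → (0.239787, -1.17067, -0.2744)–(0.898, -0.898, -0.2744)  len=0.7125
  (v20,v23,v18) [--+] → (0.418426, -1.64139, -0.2744)–(0, -1.81473, -0.2744)  len=0.4529
  (v18,v23,v21) [+-+] → (0.418426, -1.64139, -0.2744)–(1.28321, -1.28321, -0.2744)  len=0.9360
  (v22,v1,v23) [++-] → (0.997333, -0.658213, -0.2744)–(0.898, -0.898, -0.2744)  len=0.2595
  (v23,v1,v2) [-+-] → (0.997333, -0.658213, -0.2744)–(1.27, 0, -0.2744)  len=0.7125
  (v23,v2,v21) [--+] → (1.45654, -0.864782, -0.2744)–(1.28321, -1.28321, -0.2744)  len=0.4529
  (v21,v2,v0) [+-+] → (1.45654, -0.864782, -0.2744)–(1.81473, 0, -0.2744)  len=0.9360

Chained into 2 loop(s):
  loop 1: 16 segments, perimeter = 7.7760
  loop 2: 16 segments, perimeter = 11.1115
Total perimeter = 18.887


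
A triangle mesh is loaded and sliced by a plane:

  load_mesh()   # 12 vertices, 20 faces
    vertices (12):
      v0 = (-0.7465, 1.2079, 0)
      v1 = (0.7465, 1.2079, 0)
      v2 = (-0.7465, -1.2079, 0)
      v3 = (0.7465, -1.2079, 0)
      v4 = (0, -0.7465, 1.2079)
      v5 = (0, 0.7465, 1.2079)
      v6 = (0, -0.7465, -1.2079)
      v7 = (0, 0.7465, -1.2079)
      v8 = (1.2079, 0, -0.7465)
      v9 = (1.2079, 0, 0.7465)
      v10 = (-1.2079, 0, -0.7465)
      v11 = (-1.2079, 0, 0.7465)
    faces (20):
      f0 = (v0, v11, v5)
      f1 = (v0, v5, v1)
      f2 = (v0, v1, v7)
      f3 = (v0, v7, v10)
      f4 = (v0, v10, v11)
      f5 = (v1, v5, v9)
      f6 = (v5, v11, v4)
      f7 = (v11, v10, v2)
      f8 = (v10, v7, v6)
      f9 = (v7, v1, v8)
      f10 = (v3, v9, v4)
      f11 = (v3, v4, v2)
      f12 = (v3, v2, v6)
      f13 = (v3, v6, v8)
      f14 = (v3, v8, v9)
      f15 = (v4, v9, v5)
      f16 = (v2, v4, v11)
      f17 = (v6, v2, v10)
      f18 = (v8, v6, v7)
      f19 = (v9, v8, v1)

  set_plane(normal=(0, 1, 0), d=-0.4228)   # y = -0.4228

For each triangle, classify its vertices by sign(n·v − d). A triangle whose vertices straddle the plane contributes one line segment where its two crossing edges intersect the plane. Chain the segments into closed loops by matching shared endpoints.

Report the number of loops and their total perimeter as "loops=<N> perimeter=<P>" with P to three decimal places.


Straddling triangles (10 of 20):
  (v5,v11,v4) [++-] → (-0.523774, -0.4228, 1.00783)–(0, -0.4228, 1.2079)  len=0.5607
  (v11,v10,v2) [++-] → (-1.0464, -0.4228, -0.485203)–(-1.0464, -0.4228, 0.485203)  len=0.9704
  (v10,v7,v6) [++-] → (0, -0.4228, -1.2079)–(-0.523774, -0.4228, -1.00783)  len=0.5607
  (v3,v9,v4) [-+-] → (1.0464, -0.4228, 0.485203)–(0.523774, -0.4228, 1.00783)  len=0.7391
  (v3,v6,v8) [--+] → (0.523774, -0.4228, -1.00783)–(1.0464, -0.4228, -0.485203)  len=0.7391
  (v3,v8,v9) [-++] → (1.0464, -0.4228, -0.485203)–(1.0464, -0.4228, 0.485203)  len=0.9704
  (v4,v9,v5) [-++] → (0.523774, -0.4228, 1.00783)–(0, -0.4228, 1.2079)  len=0.5607
  (v2,v4,v11) [--+] → (-0.523774, -0.4228, 1.00783)–(-1.0464, -0.4228, 0.485203)  len=0.7391
  (v6,v2,v10) [--+] → (-1.0464, -0.4228, -0.485203)–(-0.523774, -0.4228, -1.00783)  len=0.7391
  (v8,v6,v7) [+-+] → (0.523774, -0.4228, -1.00783)–(0, -0.4228, -1.2079)  len=0.5607

Chained into 1 loop(s):
  loop 1: 10 segments, perimeter = 7.1400
Total perimeter = 7.140

loops=1 perimeter=7.140


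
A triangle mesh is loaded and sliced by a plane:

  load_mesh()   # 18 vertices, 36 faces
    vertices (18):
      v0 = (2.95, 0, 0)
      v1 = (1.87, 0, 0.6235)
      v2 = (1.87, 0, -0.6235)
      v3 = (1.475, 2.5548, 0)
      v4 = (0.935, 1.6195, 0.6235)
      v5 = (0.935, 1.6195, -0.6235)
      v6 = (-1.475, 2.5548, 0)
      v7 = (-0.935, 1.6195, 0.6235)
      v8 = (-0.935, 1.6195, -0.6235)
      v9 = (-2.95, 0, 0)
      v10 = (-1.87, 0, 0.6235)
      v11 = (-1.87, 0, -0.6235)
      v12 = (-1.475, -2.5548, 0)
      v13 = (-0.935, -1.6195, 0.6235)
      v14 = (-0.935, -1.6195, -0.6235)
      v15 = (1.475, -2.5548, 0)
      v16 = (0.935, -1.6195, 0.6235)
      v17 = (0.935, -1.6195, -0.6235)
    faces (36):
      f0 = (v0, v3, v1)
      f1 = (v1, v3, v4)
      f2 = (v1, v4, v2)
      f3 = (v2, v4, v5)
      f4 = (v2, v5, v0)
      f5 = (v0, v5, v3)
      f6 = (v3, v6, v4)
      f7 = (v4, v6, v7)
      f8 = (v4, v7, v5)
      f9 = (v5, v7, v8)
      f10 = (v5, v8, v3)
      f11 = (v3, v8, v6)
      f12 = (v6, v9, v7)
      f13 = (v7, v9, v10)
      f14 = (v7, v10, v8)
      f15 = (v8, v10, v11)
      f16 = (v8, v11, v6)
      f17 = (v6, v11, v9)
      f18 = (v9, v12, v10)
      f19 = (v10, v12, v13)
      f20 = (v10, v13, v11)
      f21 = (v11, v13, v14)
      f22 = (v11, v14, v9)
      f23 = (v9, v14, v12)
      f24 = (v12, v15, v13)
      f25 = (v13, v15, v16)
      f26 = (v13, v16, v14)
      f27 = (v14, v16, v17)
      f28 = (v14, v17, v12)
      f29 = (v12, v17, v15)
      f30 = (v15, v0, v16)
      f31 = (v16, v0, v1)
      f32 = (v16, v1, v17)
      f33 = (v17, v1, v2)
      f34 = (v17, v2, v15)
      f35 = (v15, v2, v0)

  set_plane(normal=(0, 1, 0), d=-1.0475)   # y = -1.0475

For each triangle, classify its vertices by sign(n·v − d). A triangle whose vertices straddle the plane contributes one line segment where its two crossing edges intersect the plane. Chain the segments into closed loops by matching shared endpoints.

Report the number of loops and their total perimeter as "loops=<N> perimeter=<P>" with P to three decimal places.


Straddling triangles (12 of 36):
  (v9,v12,v10) [+-+] → (-2.34523, -1.0475, 0)–(-1.70805, -1.0475, 0.367857)  len=0.7357
  (v10,v12,v13) [+--] → (-1.70805, -1.0475, 0.367857)–(-1.26524, -1.0475, 0.6235)  len=0.5113
  (v10,v13,v11) [+-+] → (-1.26524, -1.0475, 0.6235)–(-1.26524, -1.0475, 0.183065)  len=0.4404
  (v11,v13,v14) [+--] → (-1.26524, -1.0475, 0.183065)–(-1.26524, -1.0475, -0.6235)  len=0.8066
  (v11,v14,v9) [+-+] → (-1.26524, -1.0475, -0.6235)–(-1.64669, -1.0475, -0.403283)  len=0.4405
  (v9,v14,v12) [+--] → (-1.64669, -1.0475, -0.403283)–(-2.34523, -1.0475, 0)  len=0.8066
  (v15,v0,v16) [-+-] → (2.34523, -1.0475, 0)–(1.64669, -1.0475, 0.403283)  len=0.8066
  (v16,v0,v1) [-++] → (1.64669, -1.0475, 0.403283)–(1.26524, -1.0475, 0.6235)  len=0.4405
  (v16,v1,v17) [-+-] → (1.26524, -1.0475, 0.6235)–(1.26524, -1.0475, -0.183065)  len=0.8066
  (v17,v1,v2) [-++] → (1.26524, -1.0475, -0.183065)–(1.26524, -1.0475, -0.6235)  len=0.4404
  (v17,v2,v15) [-+-] → (1.26524, -1.0475, -0.6235)–(1.70805, -1.0475, -0.367857)  len=0.5113
  (v15,v2,v0) [-++] → (1.70805, -1.0475, -0.367857)–(2.34523, -1.0475, 0)  len=0.7357

Chained into 2 loop(s):
  loop 1: 6 segments, perimeter = 3.7411
  loop 2: 6 segments, perimeter = 3.7411
Total perimeter = 7.482

loops=2 perimeter=7.482
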